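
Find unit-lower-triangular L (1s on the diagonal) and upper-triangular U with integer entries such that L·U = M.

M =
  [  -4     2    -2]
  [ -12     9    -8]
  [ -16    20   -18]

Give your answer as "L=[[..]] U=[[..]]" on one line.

L=[[1,0,0],[3,1,0],[4,4,1]] U=[[-4,2,-2],[0,3,-2],[0,0,-2]]

  row1 -= 3·row0 → [0,3,-2]
  row2 -= 4·row0 → [0,12,-10]
  row2 -= 4·row1 → [0,0,-2]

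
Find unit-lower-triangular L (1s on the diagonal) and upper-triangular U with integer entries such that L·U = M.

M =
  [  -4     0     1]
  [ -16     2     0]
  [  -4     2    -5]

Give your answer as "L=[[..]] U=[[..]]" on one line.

L=[[1,0,0],[4,1,0],[1,1,1]] U=[[-4,0,1],[0,2,-4],[0,0,-2]]

  r1 -= 4·r0 → [0,2,-4]
  r2 -= 1·r0 → [0,2,-6]
  r2 -= 1·r1 → [0,0,-2]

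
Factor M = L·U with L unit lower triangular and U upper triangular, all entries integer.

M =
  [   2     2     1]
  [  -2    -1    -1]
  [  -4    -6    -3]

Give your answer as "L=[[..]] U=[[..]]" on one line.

L=[[1,0,0],[-1,1,0],[-2,-2,1]] U=[[2,2,1],[0,1,0],[0,0,-1]]

  row1 -= -1·row0 → [0,1,0]
  row2 -= -2·row0 → [0,-2,-1]
  row2 -= -2·row1 → [0,0,-1]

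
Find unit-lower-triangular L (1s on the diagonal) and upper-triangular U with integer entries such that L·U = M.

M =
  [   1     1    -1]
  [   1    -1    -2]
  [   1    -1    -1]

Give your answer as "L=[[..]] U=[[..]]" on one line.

  R1 -= 1·R0 → [0,-2,-1]
  R2 -= 1·R0 → [0,-2,0]
  R2 -= 1·R1 → [0,0,1]

L=[[1,0,0],[1,1,0],[1,1,1]] U=[[1,1,-1],[0,-2,-1],[0,0,1]]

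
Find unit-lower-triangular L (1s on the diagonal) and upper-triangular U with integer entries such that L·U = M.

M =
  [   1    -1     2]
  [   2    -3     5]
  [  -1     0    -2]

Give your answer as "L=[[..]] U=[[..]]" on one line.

L=[[1,0,0],[2,1,0],[-1,1,1]] U=[[1,-1,2],[0,-1,1],[0,0,-1]]

  r1 -= 2·r0 → [0,-1,1]
  r2 -= -1·r0 → [0,-1,0]
  r2 -= 1·r1 → [0,0,-1]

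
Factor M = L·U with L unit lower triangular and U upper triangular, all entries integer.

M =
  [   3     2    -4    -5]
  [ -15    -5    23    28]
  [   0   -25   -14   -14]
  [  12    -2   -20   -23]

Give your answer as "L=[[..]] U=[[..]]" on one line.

L=[[1,0,0,0],[-5,1,0,0],[0,-5,1,0],[4,-2,2,1]] U=[[3,2,-4,-5],[0,5,3,3],[0,0,1,1],[0,0,0,1]]

  row1 -= -5·row0 → [0,5,3,3]
  row2 -= 0·row0 → [0,-25,-14,-14]
  row3 -= 4·row0 → [0,-10,-4,-3]
  row2 -= -5·row1 → [0,0,1,1]
  row3 -= -2·row1 → [0,0,2,3]
  row3 -= 2·row2 → [0,0,0,1]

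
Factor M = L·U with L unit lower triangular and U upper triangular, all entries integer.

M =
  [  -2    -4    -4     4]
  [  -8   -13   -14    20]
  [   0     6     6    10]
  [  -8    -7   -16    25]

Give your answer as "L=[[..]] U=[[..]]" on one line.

  r1 -= 4·r0 → [0,3,2,4]
  r2 -= 0·r0 → [0,6,6,10]
  r3 -= 4·r0 → [0,9,0,9]
  r2 -= 2·r1 → [0,0,2,2]
  r3 -= 3·r1 → [0,0,-6,-3]
  r3 -= -3·r2 → [0,0,0,3]

L=[[1,0,0,0],[4,1,0,0],[0,2,1,0],[4,3,-3,1]] U=[[-2,-4,-4,4],[0,3,2,4],[0,0,2,2],[0,0,0,3]]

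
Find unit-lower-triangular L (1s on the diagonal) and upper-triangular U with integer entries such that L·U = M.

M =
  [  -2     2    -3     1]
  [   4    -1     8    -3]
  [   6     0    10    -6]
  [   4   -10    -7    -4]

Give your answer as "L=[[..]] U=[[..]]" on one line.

  r1 -= -2·r0 → [0,3,2,-1]
  r2 -= -3·r0 → [0,6,1,-3]
  r3 -= -2·r0 → [0,-6,-13,-2]
  r2 -= 2·r1 → [0,0,-3,-1]
  r3 -= -2·r1 → [0,0,-9,-4]
  r3 -= 3·r2 → [0,0,0,-1]

L=[[1,0,0,0],[-2,1,0,0],[-3,2,1,0],[-2,-2,3,1]] U=[[-2,2,-3,1],[0,3,2,-1],[0,0,-3,-1],[0,0,0,-1]]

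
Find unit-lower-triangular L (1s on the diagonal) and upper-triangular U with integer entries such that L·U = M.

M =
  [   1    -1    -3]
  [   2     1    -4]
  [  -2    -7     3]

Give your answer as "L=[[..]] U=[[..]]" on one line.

  r1 -= 2·r0 → [0,3,2]
  r2 -= -2·r0 → [0,-9,-3]
  r2 -= -3·r1 → [0,0,3]

L=[[1,0,0],[2,1,0],[-2,-3,1]] U=[[1,-1,-3],[0,3,2],[0,0,3]]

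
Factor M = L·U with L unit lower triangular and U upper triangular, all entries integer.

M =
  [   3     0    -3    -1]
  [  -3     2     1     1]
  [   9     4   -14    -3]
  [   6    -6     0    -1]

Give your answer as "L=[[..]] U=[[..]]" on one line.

  row1 -= -1·row0 → [0,2,-2,0]
  row2 -= 3·row0 → [0,4,-5,0]
  row3 -= 2·row0 → [0,-6,6,1]
  row2 -= 2·row1 → [0,0,-1,0]
  row3 -= -3·row1 → [0,0,0,1]
  row3 -= 0·row2 → [0,0,0,1]

L=[[1,0,0,0],[-1,1,0,0],[3,2,1,0],[2,-3,0,1]] U=[[3,0,-3,-1],[0,2,-2,0],[0,0,-1,0],[0,0,0,1]]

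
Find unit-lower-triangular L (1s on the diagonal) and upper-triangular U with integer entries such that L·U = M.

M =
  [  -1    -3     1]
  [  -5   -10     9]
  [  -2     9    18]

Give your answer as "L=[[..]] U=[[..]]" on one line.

L=[[1,0,0],[5,1,0],[2,3,1]] U=[[-1,-3,1],[0,5,4],[0,0,4]]

  R1 -= 5·R0 → [0,5,4]
  R2 -= 2·R0 → [0,15,16]
  R2 -= 3·R1 → [0,0,4]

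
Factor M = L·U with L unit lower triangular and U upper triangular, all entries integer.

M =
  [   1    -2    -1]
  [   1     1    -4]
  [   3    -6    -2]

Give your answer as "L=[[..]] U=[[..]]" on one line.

L=[[1,0,0],[1,1,0],[3,0,1]] U=[[1,-2,-1],[0,3,-3],[0,0,1]]

  row1 -= 1·row0 → [0,3,-3]
  row2 -= 3·row0 → [0,0,1]
  row2 -= 0·row1 → [0,0,1]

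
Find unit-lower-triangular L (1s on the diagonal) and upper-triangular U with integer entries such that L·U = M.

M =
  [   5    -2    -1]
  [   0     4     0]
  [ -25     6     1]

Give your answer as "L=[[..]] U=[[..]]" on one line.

L=[[1,0,0],[0,1,0],[-5,-1,1]] U=[[5,-2,-1],[0,4,0],[0,0,-4]]

  R1 -= 0·R0 → [0,4,0]
  R2 -= -5·R0 → [0,-4,-4]
  R2 -= -1·R1 → [0,0,-4]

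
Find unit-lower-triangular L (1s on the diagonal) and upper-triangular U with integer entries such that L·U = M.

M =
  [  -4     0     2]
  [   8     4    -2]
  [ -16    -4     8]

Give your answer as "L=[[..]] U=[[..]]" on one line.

L=[[1,0,0],[-2,1,0],[4,-1,1]] U=[[-4,0,2],[0,4,2],[0,0,2]]

  row1 -= -2·row0 → [0,4,2]
  row2 -= 4·row0 → [0,-4,0]
  row2 -= -1·row1 → [0,0,2]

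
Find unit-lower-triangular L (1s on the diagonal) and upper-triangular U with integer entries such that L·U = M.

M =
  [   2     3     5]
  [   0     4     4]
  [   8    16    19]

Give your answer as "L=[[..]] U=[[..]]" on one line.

  r1 -= 0·r0 → [0,4,4]
  r2 -= 4·r0 → [0,4,-1]
  r2 -= 1·r1 → [0,0,-5]

L=[[1,0,0],[0,1,0],[4,1,1]] U=[[2,3,5],[0,4,4],[0,0,-5]]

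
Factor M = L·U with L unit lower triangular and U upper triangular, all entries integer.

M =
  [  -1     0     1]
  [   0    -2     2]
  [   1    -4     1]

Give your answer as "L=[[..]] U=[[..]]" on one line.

  r1 -= 0·r0 → [0,-2,2]
  r2 -= -1·r0 → [0,-4,2]
  r2 -= 2·r1 → [0,0,-2]

L=[[1,0,0],[0,1,0],[-1,2,1]] U=[[-1,0,1],[0,-2,2],[0,0,-2]]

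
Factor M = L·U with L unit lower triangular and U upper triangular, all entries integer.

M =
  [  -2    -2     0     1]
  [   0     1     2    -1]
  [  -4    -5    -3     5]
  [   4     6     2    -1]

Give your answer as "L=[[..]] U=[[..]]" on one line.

  R1 -= 0·R0 → [0,1,2,-1]
  R2 -= 2·R0 → [0,-1,-3,3]
  R3 -= -2·R0 → [0,2,2,1]
  R2 -= -1·R1 → [0,0,-1,2]
  R3 -= 2·R1 → [0,0,-2,3]
  R3 -= 2·R2 → [0,0,0,-1]

L=[[1,0,0,0],[0,1,0,0],[2,-1,1,0],[-2,2,2,1]] U=[[-2,-2,0,1],[0,1,2,-1],[0,0,-1,2],[0,0,0,-1]]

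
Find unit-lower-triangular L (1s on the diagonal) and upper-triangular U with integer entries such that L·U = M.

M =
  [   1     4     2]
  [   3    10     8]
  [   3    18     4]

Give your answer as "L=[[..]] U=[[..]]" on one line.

L=[[1,0,0],[3,1,0],[3,-3,1]] U=[[1,4,2],[0,-2,2],[0,0,4]]

  row1 -= 3·row0 → [0,-2,2]
  row2 -= 3·row0 → [0,6,-2]
  row2 -= -3·row1 → [0,0,4]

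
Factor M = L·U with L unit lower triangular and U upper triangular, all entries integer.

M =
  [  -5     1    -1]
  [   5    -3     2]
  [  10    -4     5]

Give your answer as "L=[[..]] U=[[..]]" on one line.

L=[[1,0,0],[-1,1,0],[-2,1,1]] U=[[-5,1,-1],[0,-2,1],[0,0,2]]

  row1 -= -1·row0 → [0,-2,1]
  row2 -= -2·row0 → [0,-2,3]
  row2 -= 1·row1 → [0,0,2]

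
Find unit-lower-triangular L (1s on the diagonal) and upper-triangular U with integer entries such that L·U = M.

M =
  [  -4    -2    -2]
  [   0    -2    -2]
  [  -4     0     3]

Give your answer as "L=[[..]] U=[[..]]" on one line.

  R1 -= 0·R0 → [0,-2,-2]
  R2 -= 1·R0 → [0,2,5]
  R2 -= -1·R1 → [0,0,3]

L=[[1,0,0],[0,1,0],[1,-1,1]] U=[[-4,-2,-2],[0,-2,-2],[0,0,3]]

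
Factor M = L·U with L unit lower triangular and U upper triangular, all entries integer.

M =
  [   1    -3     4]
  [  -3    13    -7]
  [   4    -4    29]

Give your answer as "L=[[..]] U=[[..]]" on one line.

  row1 -= -3·row0 → [0,4,5]
  row2 -= 4·row0 → [0,8,13]
  row2 -= 2·row1 → [0,0,3]

L=[[1,0,0],[-3,1,0],[4,2,1]] U=[[1,-3,4],[0,4,5],[0,0,3]]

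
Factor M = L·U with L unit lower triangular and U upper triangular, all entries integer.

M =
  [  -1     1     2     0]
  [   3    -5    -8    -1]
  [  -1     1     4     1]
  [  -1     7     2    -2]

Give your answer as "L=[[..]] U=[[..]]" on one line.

  row1 -= -3·row0 → [0,-2,-2,-1]
  row2 -= 1·row0 → [0,0,2,1]
  row3 -= 1·row0 → [0,6,0,-2]
  row2 -= 0·row1 → [0,0,2,1]
  row3 -= -3·row1 → [0,0,-6,-5]
  row3 -= -3·row2 → [0,0,0,-2]

L=[[1,0,0,0],[-3,1,0,0],[1,0,1,0],[1,-3,-3,1]] U=[[-1,1,2,0],[0,-2,-2,-1],[0,0,2,1],[0,0,0,-2]]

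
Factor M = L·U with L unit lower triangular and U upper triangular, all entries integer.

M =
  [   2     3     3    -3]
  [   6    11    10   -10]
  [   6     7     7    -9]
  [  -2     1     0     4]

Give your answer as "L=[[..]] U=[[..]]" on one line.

L=[[1,0,0,0],[3,1,0,0],[3,-1,1,0],[-1,2,-1,1]] U=[[2,3,3,-3],[0,2,1,-1],[0,0,-1,-1],[0,0,0,2]]

  R1 -= 3·R0 → [0,2,1,-1]
  R2 -= 3·R0 → [0,-2,-2,0]
  R3 -= -1·R0 → [0,4,3,1]
  R2 -= -1·R1 → [0,0,-1,-1]
  R3 -= 2·R1 → [0,0,1,3]
  R3 -= -1·R2 → [0,0,0,2]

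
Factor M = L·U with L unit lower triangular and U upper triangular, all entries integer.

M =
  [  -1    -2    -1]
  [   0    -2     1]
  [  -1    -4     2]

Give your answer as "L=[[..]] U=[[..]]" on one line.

L=[[1,0,0],[0,1,0],[1,1,1]] U=[[-1,-2,-1],[0,-2,1],[0,0,2]]

  row1 -= 0·row0 → [0,-2,1]
  row2 -= 1·row0 → [0,-2,3]
  row2 -= 1·row1 → [0,0,2]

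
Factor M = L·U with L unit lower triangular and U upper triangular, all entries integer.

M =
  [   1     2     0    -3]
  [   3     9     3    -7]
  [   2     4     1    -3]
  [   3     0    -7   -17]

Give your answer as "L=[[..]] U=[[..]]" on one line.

  row1 -= 3·row0 → [0,3,3,2]
  row2 -= 2·row0 → [0,0,1,3]
  row3 -= 3·row0 → [0,-6,-7,-8]
  row2 -= 0·row1 → [0,0,1,3]
  row3 -= -2·row1 → [0,0,-1,-4]
  row3 -= -1·row2 → [0,0,0,-1]

L=[[1,0,0,0],[3,1,0,0],[2,0,1,0],[3,-2,-1,1]] U=[[1,2,0,-3],[0,3,3,2],[0,0,1,3],[0,0,0,-1]]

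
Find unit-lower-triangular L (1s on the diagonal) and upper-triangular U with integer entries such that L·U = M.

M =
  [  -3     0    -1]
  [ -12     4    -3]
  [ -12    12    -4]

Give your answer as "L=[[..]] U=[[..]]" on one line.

L=[[1,0,0],[4,1,0],[4,3,1]] U=[[-3,0,-1],[0,4,1],[0,0,-3]]

  r1 -= 4·r0 → [0,4,1]
  r2 -= 4·r0 → [0,12,0]
  r2 -= 3·r1 → [0,0,-3]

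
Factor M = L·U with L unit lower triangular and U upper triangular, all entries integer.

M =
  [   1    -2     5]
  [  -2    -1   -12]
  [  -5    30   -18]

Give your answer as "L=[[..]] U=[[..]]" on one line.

L=[[1,0,0],[-2,1,0],[-5,-4,1]] U=[[1,-2,5],[0,-5,-2],[0,0,-1]]

  R1 -= -2·R0 → [0,-5,-2]
  R2 -= -5·R0 → [0,20,7]
  R2 -= -4·R1 → [0,0,-1]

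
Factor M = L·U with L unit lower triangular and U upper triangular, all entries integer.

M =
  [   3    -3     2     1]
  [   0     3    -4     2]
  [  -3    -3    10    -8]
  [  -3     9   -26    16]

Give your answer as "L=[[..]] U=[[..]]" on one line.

  row1 -= 0·row0 → [0,3,-4,2]
  row2 -= -1·row0 → [0,-6,12,-7]
  row3 -= -1·row0 → [0,6,-24,17]
  row2 -= -2·row1 → [0,0,4,-3]
  row3 -= 2·row1 → [0,0,-16,13]
  row3 -= -4·row2 → [0,0,0,1]

L=[[1,0,0,0],[0,1,0,0],[-1,-2,1,0],[-1,2,-4,1]] U=[[3,-3,2,1],[0,3,-4,2],[0,0,4,-3],[0,0,0,1]]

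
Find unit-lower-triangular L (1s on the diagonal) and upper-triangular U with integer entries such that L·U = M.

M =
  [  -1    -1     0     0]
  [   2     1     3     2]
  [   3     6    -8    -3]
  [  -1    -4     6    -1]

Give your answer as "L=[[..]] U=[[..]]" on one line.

L=[[1,0,0,0],[-2,1,0,0],[-3,-3,1,0],[1,3,-3,1]] U=[[-1,-1,0,0],[0,-1,3,2],[0,0,1,3],[0,0,0,2]]

  r1 -= -2·r0 → [0,-1,3,2]
  r2 -= -3·r0 → [0,3,-8,-3]
  r3 -= 1·r0 → [0,-3,6,-1]
  r2 -= -3·r1 → [0,0,1,3]
  r3 -= 3·r1 → [0,0,-3,-7]
  r3 -= -3·r2 → [0,0,0,2]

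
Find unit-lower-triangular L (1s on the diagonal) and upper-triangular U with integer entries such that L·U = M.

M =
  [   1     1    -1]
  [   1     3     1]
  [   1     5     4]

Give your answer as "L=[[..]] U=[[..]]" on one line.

L=[[1,0,0],[1,1,0],[1,2,1]] U=[[1,1,-1],[0,2,2],[0,0,1]]

  row1 -= 1·row0 → [0,2,2]
  row2 -= 1·row0 → [0,4,5]
  row2 -= 2·row1 → [0,0,1]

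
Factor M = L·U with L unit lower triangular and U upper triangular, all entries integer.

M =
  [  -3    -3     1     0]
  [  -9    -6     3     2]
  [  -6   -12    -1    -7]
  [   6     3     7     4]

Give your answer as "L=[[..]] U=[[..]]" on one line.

  row1 -= 3·row0 → [0,3,0,2]
  row2 -= 2·row0 → [0,-6,-3,-7]
  row3 -= -2·row0 → [0,-3,9,4]
  row2 -= -2·row1 → [0,0,-3,-3]
  row3 -= -1·row1 → [0,0,9,6]
  row3 -= -3·row2 → [0,0,0,-3]

L=[[1,0,0,0],[3,1,0,0],[2,-2,1,0],[-2,-1,-3,1]] U=[[-3,-3,1,0],[0,3,0,2],[0,0,-3,-3],[0,0,0,-3]]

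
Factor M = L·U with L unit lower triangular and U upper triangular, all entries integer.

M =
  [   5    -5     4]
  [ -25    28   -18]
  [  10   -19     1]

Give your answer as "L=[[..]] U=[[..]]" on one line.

L=[[1,0,0],[-5,1,0],[2,-3,1]] U=[[5,-5,4],[0,3,2],[0,0,-1]]

  r1 -= -5·r0 → [0,3,2]
  r2 -= 2·r0 → [0,-9,-7]
  r2 -= -3·r1 → [0,0,-1]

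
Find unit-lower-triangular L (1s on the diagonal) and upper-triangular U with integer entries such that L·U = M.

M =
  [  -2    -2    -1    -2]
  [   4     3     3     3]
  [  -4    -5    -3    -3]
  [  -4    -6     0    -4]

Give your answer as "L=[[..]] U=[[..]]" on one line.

  row1 -= -2·row0 → [0,-1,1,-1]
  row2 -= 2·row0 → [0,-1,-1,1]
  row3 -= 2·row0 → [0,-2,2,0]
  row2 -= 1·row1 → [0,0,-2,2]
  row3 -= 2·row1 → [0,0,0,2]
  row3 -= 0·row2 → [0,0,0,2]

L=[[1,0,0,0],[-2,1,0,0],[2,1,1,0],[2,2,0,1]] U=[[-2,-2,-1,-2],[0,-1,1,-1],[0,0,-2,2],[0,0,0,2]]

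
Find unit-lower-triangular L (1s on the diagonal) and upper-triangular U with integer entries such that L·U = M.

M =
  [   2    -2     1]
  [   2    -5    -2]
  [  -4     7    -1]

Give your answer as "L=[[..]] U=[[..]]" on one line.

L=[[1,0,0],[1,1,0],[-2,-1,1]] U=[[2,-2,1],[0,-3,-3],[0,0,-2]]

  row1 -= 1·row0 → [0,-3,-3]
  row2 -= -2·row0 → [0,3,1]
  row2 -= -1·row1 → [0,0,-2]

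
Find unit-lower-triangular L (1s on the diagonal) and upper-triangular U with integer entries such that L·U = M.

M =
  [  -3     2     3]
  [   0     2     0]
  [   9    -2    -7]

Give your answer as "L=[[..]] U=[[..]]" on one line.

L=[[1,0,0],[0,1,0],[-3,2,1]] U=[[-3,2,3],[0,2,0],[0,0,2]]

  R1 -= 0·R0 → [0,2,0]
  R2 -= -3·R0 → [0,4,2]
  R2 -= 2·R1 → [0,0,2]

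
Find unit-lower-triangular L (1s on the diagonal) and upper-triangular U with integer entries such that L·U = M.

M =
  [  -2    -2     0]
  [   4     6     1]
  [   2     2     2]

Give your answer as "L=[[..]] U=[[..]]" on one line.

  row1 -= -2·row0 → [0,2,1]
  row2 -= -1·row0 → [0,0,2]
  row2 -= 0·row1 → [0,0,2]

L=[[1,0,0],[-2,1,0],[-1,0,1]] U=[[-2,-2,0],[0,2,1],[0,0,2]]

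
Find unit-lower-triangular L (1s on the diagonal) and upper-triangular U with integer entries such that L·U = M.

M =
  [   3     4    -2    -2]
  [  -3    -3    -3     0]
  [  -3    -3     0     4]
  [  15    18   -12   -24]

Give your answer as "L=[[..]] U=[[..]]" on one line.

  r1 -= -1·r0 → [0,1,-5,-2]
  r2 -= -1·r0 → [0,1,-2,2]
  r3 -= 5·r0 → [0,-2,-2,-14]
  r2 -= 1·r1 → [0,0,3,4]
  r3 -= -2·r1 → [0,0,-12,-18]
  r3 -= -4·r2 → [0,0,0,-2]

L=[[1,0,0,0],[-1,1,0,0],[-1,1,1,0],[5,-2,-4,1]] U=[[3,4,-2,-2],[0,1,-5,-2],[0,0,3,4],[0,0,0,-2]]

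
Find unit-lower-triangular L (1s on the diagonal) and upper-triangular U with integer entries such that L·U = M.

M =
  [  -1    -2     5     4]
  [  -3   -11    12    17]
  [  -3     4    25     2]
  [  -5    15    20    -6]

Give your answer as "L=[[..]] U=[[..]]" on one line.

  R1 -= 3·R0 → [0,-5,-3,5]
  R2 -= 3·R0 → [0,10,10,-10]
  R3 -= 5·R0 → [0,25,-5,-26]
  R2 -= -2·R1 → [0,0,4,0]
  R3 -= -5·R1 → [0,0,-20,-1]
  R3 -= -5·R2 → [0,0,0,-1]

L=[[1,0,0,0],[3,1,0,0],[3,-2,1,0],[5,-5,-5,1]] U=[[-1,-2,5,4],[0,-5,-3,5],[0,0,4,0],[0,0,0,-1]]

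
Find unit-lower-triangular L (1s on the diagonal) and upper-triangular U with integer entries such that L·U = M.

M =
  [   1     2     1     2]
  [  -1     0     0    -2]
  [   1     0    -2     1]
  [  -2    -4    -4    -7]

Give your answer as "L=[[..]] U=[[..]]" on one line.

L=[[1,0,0,0],[-1,1,0,0],[1,-1,1,0],[-2,0,1,1]] U=[[1,2,1,2],[0,2,1,0],[0,0,-2,-1],[0,0,0,-2]]

  R1 -= -1·R0 → [0,2,1,0]
  R2 -= 1·R0 → [0,-2,-3,-1]
  R3 -= -2·R0 → [0,0,-2,-3]
  R2 -= -1·R1 → [0,0,-2,-1]
  R3 -= 0·R1 → [0,0,-2,-3]
  R3 -= 1·R2 → [0,0,0,-2]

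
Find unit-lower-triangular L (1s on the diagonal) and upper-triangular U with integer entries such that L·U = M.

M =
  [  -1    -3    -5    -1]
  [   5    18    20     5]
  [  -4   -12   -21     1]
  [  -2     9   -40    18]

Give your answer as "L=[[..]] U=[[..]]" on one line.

  row1 -= -5·row0 → [0,3,-5,0]
  row2 -= 4·row0 → [0,0,-1,5]
  row3 -= 2·row0 → [0,15,-30,20]
  row2 -= 0·row1 → [0,0,-1,5]
  row3 -= 5·row1 → [0,0,-5,20]
  row3 -= 5·row2 → [0,0,0,-5]

L=[[1,0,0,0],[-5,1,0,0],[4,0,1,0],[2,5,5,1]] U=[[-1,-3,-5,-1],[0,3,-5,0],[0,0,-1,5],[0,0,0,-5]]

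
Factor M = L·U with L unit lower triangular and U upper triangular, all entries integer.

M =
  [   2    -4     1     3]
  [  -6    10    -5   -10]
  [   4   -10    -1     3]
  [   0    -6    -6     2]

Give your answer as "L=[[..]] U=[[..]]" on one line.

  r1 -= -3·r0 → [0,-2,-2,-1]
  r2 -= 2·r0 → [0,-2,-3,-3]
  r3 -= 0·r0 → [0,-6,-6,2]
  r2 -= 1·r1 → [0,0,-1,-2]
  r3 -= 3·r1 → [0,0,0,5]
  r3 -= 0·r2 → [0,0,0,5]

L=[[1,0,0,0],[-3,1,0,0],[2,1,1,0],[0,3,0,1]] U=[[2,-4,1,3],[0,-2,-2,-1],[0,0,-1,-2],[0,0,0,5]]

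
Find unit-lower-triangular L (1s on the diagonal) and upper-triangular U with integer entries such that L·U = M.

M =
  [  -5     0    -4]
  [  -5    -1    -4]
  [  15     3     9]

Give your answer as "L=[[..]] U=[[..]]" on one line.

L=[[1,0,0],[1,1,0],[-3,-3,1]] U=[[-5,0,-4],[0,-1,0],[0,0,-3]]

  r1 -= 1·r0 → [0,-1,0]
  r2 -= -3·r0 → [0,3,-3]
  r2 -= -3·r1 → [0,0,-3]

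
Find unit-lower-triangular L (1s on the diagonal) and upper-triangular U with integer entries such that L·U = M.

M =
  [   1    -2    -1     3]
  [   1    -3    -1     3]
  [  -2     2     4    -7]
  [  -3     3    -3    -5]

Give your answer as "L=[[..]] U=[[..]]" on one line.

  R1 -= 1·R0 → [0,-1,0,0]
  R2 -= -2·R0 → [0,-2,2,-1]
  R3 -= -3·R0 → [0,-3,-6,4]
  R2 -= 2·R1 → [0,0,2,-1]
  R3 -= 3·R1 → [0,0,-6,4]
  R3 -= -3·R2 → [0,0,0,1]

L=[[1,0,0,0],[1,1,0,0],[-2,2,1,0],[-3,3,-3,1]] U=[[1,-2,-1,3],[0,-1,0,0],[0,0,2,-1],[0,0,0,1]]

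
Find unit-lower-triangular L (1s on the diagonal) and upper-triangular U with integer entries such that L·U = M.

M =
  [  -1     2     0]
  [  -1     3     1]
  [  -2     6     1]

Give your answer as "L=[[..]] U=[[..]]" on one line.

  row1 -= 1·row0 → [0,1,1]
  row2 -= 2·row0 → [0,2,1]
  row2 -= 2·row1 → [0,0,-1]

L=[[1,0,0],[1,1,0],[2,2,1]] U=[[-1,2,0],[0,1,1],[0,0,-1]]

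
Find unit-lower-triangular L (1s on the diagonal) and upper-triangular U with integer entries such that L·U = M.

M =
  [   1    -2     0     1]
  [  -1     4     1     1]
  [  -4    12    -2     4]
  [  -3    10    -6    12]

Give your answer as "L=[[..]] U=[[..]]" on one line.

L=[[1,0,0,0],[-1,1,0,0],[-4,2,1,0],[-3,2,2,1]] U=[[1,-2,0,1],[0,2,1,2],[0,0,-4,4],[0,0,0,3]]

  R1 -= -1·R0 → [0,2,1,2]
  R2 -= -4·R0 → [0,4,-2,8]
  R3 -= -3·R0 → [0,4,-6,15]
  R2 -= 2·R1 → [0,0,-4,4]
  R3 -= 2·R1 → [0,0,-8,11]
  R3 -= 2·R2 → [0,0,0,3]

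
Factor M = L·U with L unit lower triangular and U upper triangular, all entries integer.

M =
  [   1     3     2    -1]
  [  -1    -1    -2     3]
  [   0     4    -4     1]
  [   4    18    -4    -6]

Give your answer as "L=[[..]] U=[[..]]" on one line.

  R1 -= -1·R0 → [0,2,0,2]
  R2 -= 0·R0 → [0,4,-4,1]
  R3 -= 4·R0 → [0,6,-12,-2]
  R2 -= 2·R1 → [0,0,-4,-3]
  R3 -= 3·R1 → [0,0,-12,-8]
  R3 -= 3·R2 → [0,0,0,1]

L=[[1,0,0,0],[-1,1,0,0],[0,2,1,0],[4,3,3,1]] U=[[1,3,2,-1],[0,2,0,2],[0,0,-4,-3],[0,0,0,1]]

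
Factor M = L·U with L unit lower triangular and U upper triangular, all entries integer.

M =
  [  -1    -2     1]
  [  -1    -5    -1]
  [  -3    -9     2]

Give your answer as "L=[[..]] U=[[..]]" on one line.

  r1 -= 1·r0 → [0,-3,-2]
  r2 -= 3·r0 → [0,-3,-1]
  r2 -= 1·r1 → [0,0,1]

L=[[1,0,0],[1,1,0],[3,1,1]] U=[[-1,-2,1],[0,-3,-2],[0,0,1]]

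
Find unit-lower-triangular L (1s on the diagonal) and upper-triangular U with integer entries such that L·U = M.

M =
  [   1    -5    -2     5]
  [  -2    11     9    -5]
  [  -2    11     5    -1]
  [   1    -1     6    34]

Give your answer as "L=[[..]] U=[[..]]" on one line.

L=[[1,0,0,0],[-2,1,0,0],[-2,1,1,0],[1,4,3,1]] U=[[1,-5,-2,5],[0,1,5,5],[0,0,-4,4],[0,0,0,-3]]

  R1 -= -2·R0 → [0,1,5,5]
  R2 -= -2·R0 → [0,1,1,9]
  R3 -= 1·R0 → [0,4,8,29]
  R2 -= 1·R1 → [0,0,-4,4]
  R3 -= 4·R1 → [0,0,-12,9]
  R3 -= 3·R2 → [0,0,0,-3]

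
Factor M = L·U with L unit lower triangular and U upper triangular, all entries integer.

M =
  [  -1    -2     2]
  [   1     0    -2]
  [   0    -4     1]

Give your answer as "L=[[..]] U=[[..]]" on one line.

  row1 -= -1·row0 → [0,-2,0]
  row2 -= 0·row0 → [0,-4,1]
  row2 -= 2·row1 → [0,0,1]

L=[[1,0,0],[-1,1,0],[0,2,1]] U=[[-1,-2,2],[0,-2,0],[0,0,1]]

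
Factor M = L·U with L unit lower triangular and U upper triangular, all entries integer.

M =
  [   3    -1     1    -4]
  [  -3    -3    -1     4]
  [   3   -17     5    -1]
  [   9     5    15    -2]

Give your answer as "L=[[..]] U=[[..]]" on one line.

  R1 -= -1·R0 → [0,-4,0,0]
  R2 -= 1·R0 → [0,-16,4,3]
  R3 -= 3·R0 → [0,8,12,10]
  R2 -= 4·R1 → [0,0,4,3]
  R3 -= -2·R1 → [0,0,12,10]
  R3 -= 3·R2 → [0,0,0,1]

L=[[1,0,0,0],[-1,1,0,0],[1,4,1,0],[3,-2,3,1]] U=[[3,-1,1,-4],[0,-4,0,0],[0,0,4,3],[0,0,0,1]]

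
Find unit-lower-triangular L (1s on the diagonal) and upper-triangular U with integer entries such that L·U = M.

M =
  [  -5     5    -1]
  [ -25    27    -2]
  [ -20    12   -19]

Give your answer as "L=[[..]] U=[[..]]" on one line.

L=[[1,0,0],[5,1,0],[4,-4,1]] U=[[-5,5,-1],[0,2,3],[0,0,-3]]

  r1 -= 5·r0 → [0,2,3]
  r2 -= 4·r0 → [0,-8,-15]
  r2 -= -4·r1 → [0,0,-3]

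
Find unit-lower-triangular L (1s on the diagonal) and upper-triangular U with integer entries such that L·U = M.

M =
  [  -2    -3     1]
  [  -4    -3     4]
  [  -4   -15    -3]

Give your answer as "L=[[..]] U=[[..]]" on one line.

  row1 -= 2·row0 → [0,3,2]
  row2 -= 2·row0 → [0,-9,-5]
  row2 -= -3·row1 → [0,0,1]

L=[[1,0,0],[2,1,0],[2,-3,1]] U=[[-2,-3,1],[0,3,2],[0,0,1]]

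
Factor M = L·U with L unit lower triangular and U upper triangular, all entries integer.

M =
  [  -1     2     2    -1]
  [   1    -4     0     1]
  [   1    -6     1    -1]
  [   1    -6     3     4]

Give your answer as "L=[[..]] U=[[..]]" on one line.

  R1 -= -1·R0 → [0,-2,2,0]
  R2 -= -1·R0 → [0,-4,3,-2]
  R3 -= -1·R0 → [0,-4,5,3]
  R2 -= 2·R1 → [0,0,-1,-2]
  R3 -= 2·R1 → [0,0,1,3]
  R3 -= -1·R2 → [0,0,0,1]

L=[[1,0,0,0],[-1,1,0,0],[-1,2,1,0],[-1,2,-1,1]] U=[[-1,2,2,-1],[0,-2,2,0],[0,0,-1,-2],[0,0,0,1]]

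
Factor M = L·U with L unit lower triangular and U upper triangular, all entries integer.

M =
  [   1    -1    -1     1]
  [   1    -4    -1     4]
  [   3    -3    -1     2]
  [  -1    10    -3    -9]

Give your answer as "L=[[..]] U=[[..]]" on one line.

L=[[1,0,0,0],[1,1,0,0],[3,0,1,0],[-1,-3,-2,1]] U=[[1,-1,-1,1],[0,-3,0,3],[0,0,2,-1],[0,0,0,-1]]

  r1 -= 1·r0 → [0,-3,0,3]
  r2 -= 3·r0 → [0,0,2,-1]
  r3 -= -1·r0 → [0,9,-4,-8]
  r2 -= 0·r1 → [0,0,2,-1]
  r3 -= -3·r1 → [0,0,-4,1]
  r3 -= -2·r2 → [0,0,0,-1]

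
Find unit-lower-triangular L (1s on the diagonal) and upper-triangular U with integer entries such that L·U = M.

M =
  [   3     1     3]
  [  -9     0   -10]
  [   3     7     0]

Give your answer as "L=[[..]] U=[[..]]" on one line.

L=[[1,0,0],[-3,1,0],[1,2,1]] U=[[3,1,3],[0,3,-1],[0,0,-1]]

  R1 -= -3·R0 → [0,3,-1]
  R2 -= 1·R0 → [0,6,-3]
  R2 -= 2·R1 → [0,0,-1]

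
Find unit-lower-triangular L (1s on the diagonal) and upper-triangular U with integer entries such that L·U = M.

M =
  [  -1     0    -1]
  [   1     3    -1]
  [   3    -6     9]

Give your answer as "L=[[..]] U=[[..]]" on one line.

  R1 -= -1·R0 → [0,3,-2]
  R2 -= -3·R0 → [0,-6,6]
  R2 -= -2·R1 → [0,0,2]

L=[[1,0,0],[-1,1,0],[-3,-2,1]] U=[[-1,0,-1],[0,3,-2],[0,0,2]]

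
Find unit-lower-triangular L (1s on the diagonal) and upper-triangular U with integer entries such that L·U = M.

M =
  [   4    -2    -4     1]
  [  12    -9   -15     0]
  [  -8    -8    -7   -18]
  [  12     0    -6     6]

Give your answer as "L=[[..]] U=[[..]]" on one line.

  row1 -= 3·row0 → [0,-3,-3,-3]
  row2 -= -2·row0 → [0,-12,-15,-16]
  row3 -= 3·row0 → [0,6,6,3]
  row2 -= 4·row1 → [0,0,-3,-4]
  row3 -= -2·row1 → [0,0,0,-3]
  row3 -= 0·row2 → [0,0,0,-3]

L=[[1,0,0,0],[3,1,0,0],[-2,4,1,0],[3,-2,0,1]] U=[[4,-2,-4,1],[0,-3,-3,-3],[0,0,-3,-4],[0,0,0,-3]]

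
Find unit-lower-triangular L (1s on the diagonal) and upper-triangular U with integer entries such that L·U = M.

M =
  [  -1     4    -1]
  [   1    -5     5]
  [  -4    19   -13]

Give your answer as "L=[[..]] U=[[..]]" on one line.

  r1 -= -1·r0 → [0,-1,4]
  r2 -= 4·r0 → [0,3,-9]
  r2 -= -3·r1 → [0,0,3]

L=[[1,0,0],[-1,1,0],[4,-3,1]] U=[[-1,4,-1],[0,-1,4],[0,0,3]]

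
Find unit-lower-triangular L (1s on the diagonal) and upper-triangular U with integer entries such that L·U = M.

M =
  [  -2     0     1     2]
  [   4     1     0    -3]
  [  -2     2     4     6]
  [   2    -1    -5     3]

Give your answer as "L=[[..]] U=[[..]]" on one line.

L=[[1,0,0,0],[-2,1,0,0],[1,2,1,0],[-1,-1,2,1]] U=[[-2,0,1,2],[0,1,2,1],[0,0,-1,2],[0,0,0,2]]

  r1 -= -2·r0 → [0,1,2,1]
  r2 -= 1·r0 → [0,2,3,4]
  r3 -= -1·r0 → [0,-1,-4,5]
  r2 -= 2·r1 → [0,0,-1,2]
  r3 -= -1·r1 → [0,0,-2,6]
  r3 -= 2·r2 → [0,0,0,2]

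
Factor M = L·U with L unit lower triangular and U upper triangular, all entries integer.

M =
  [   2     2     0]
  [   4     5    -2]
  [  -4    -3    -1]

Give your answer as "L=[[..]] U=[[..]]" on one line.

L=[[1,0,0],[2,1,0],[-2,1,1]] U=[[2,2,0],[0,1,-2],[0,0,1]]

  R1 -= 2·R0 → [0,1,-2]
  R2 -= -2·R0 → [0,1,-1]
  R2 -= 1·R1 → [0,0,1]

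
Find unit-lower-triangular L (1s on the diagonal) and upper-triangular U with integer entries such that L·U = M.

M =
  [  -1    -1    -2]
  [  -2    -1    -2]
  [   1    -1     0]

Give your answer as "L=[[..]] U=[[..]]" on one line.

  R1 -= 2·R0 → [0,1,2]
  R2 -= -1·R0 → [0,-2,-2]
  R2 -= -2·R1 → [0,0,2]

L=[[1,0,0],[2,1,0],[-1,-2,1]] U=[[-1,-1,-2],[0,1,2],[0,0,2]]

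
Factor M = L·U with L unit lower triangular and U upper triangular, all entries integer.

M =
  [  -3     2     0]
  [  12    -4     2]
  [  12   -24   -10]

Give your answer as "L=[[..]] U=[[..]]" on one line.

L=[[1,0,0],[-4,1,0],[-4,-4,1]] U=[[-3,2,0],[0,4,2],[0,0,-2]]

  row1 -= -4·row0 → [0,4,2]
  row2 -= -4·row0 → [0,-16,-10]
  row2 -= -4·row1 → [0,0,-2]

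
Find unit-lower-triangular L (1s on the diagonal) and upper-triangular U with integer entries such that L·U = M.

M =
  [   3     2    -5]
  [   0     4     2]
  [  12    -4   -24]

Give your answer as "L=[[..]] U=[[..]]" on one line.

L=[[1,0,0],[0,1,0],[4,-3,1]] U=[[3,2,-5],[0,4,2],[0,0,2]]

  R1 -= 0·R0 → [0,4,2]
  R2 -= 4·R0 → [0,-12,-4]
  R2 -= -3·R1 → [0,0,2]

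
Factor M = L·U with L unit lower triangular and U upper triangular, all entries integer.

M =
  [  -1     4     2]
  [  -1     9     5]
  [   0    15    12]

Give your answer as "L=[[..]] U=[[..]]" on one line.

L=[[1,0,0],[1,1,0],[0,3,1]] U=[[-1,4,2],[0,5,3],[0,0,3]]

  r1 -= 1·r0 → [0,5,3]
  r2 -= 0·r0 → [0,15,12]
  r2 -= 3·r1 → [0,0,3]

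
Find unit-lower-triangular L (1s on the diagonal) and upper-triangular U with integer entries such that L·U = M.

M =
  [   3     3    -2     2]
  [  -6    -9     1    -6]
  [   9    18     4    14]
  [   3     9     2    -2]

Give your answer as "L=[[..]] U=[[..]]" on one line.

L=[[1,0,0,0],[-2,1,0,0],[3,-3,1,0],[1,-2,-2,1]] U=[[3,3,-2,2],[0,-3,-3,-2],[0,0,1,2],[0,0,0,-4]]

  r1 -= -2·r0 → [0,-3,-3,-2]
  r2 -= 3·r0 → [0,9,10,8]
  r3 -= 1·r0 → [0,6,4,-4]
  r2 -= -3·r1 → [0,0,1,2]
  r3 -= -2·r1 → [0,0,-2,-8]
  r3 -= -2·r2 → [0,0,0,-4]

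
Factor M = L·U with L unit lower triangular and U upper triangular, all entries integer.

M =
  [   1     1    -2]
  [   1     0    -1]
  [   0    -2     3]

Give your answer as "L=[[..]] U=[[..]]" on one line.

L=[[1,0,0],[1,1,0],[0,2,1]] U=[[1,1,-2],[0,-1,1],[0,0,1]]

  R1 -= 1·R0 → [0,-1,1]
  R2 -= 0·R0 → [0,-2,3]
  R2 -= 2·R1 → [0,0,1]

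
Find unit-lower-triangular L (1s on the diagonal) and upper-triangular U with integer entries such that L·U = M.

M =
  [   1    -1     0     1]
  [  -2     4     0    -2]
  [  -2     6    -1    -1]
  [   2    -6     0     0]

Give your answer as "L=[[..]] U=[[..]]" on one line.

  row1 -= -2·row0 → [0,2,0,0]
  row2 -= -2·row0 → [0,4,-1,1]
  row3 -= 2·row0 → [0,-4,0,-2]
  row2 -= 2·row1 → [0,0,-1,1]
  row3 -= -2·row1 → [0,0,0,-2]
  row3 -= 0·row2 → [0,0,0,-2]

L=[[1,0,0,0],[-2,1,0,0],[-2,2,1,0],[2,-2,0,1]] U=[[1,-1,0,1],[0,2,0,0],[0,0,-1,1],[0,0,0,-2]]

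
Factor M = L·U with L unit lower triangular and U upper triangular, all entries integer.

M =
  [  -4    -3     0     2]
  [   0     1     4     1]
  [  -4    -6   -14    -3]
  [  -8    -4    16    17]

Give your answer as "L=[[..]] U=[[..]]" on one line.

  row1 -= 0·row0 → [0,1,4,1]
  row2 -= 1·row0 → [0,-3,-14,-5]
  row3 -= 2·row0 → [0,2,16,13]
  row2 -= -3·row1 → [0,0,-2,-2]
  row3 -= 2·row1 → [0,0,8,11]
  row3 -= -4·row2 → [0,0,0,3]

L=[[1,0,0,0],[0,1,0,0],[1,-3,1,0],[2,2,-4,1]] U=[[-4,-3,0,2],[0,1,4,1],[0,0,-2,-2],[0,0,0,3]]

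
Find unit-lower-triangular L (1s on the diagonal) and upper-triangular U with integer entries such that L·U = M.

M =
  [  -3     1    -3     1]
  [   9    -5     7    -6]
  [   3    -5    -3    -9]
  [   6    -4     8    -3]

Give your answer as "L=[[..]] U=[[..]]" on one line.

  row1 -= -3·row0 → [0,-2,-2,-3]
  row2 -= -1·row0 → [0,-4,-6,-8]
  row3 -= -2·row0 → [0,-2,2,-1]
  row2 -= 2·row1 → [0,0,-2,-2]
  row3 -= 1·row1 → [0,0,4,2]
  row3 -= -2·row2 → [0,0,0,-2]

L=[[1,0,0,0],[-3,1,0,0],[-1,2,1,0],[-2,1,-2,1]] U=[[-3,1,-3,1],[0,-2,-2,-3],[0,0,-2,-2],[0,0,0,-2]]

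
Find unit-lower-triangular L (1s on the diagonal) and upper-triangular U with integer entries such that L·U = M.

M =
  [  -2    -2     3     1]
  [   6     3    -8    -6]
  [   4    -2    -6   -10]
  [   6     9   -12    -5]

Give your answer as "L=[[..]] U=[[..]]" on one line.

L=[[1,0,0,0],[-3,1,0,0],[-2,2,1,0],[-3,-1,1,1]] U=[[-2,-2,3,1],[0,-3,1,-3],[0,0,-2,-2],[0,0,0,-3]]

  r1 -= -3·r0 → [0,-3,1,-3]
  r2 -= -2·r0 → [0,-6,0,-8]
  r3 -= -3·r0 → [0,3,-3,-2]
  r2 -= 2·r1 → [0,0,-2,-2]
  r3 -= -1·r1 → [0,0,-2,-5]
  r3 -= 1·r2 → [0,0,0,-3]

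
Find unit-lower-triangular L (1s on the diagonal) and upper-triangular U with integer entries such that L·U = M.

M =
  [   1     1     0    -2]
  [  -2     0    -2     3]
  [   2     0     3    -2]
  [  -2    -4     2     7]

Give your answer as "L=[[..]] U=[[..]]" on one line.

  row1 -= -2·row0 → [0,2,-2,-1]
  row2 -= 2·row0 → [0,-2,3,2]
  row3 -= -2·row0 → [0,-2,2,3]
  row2 -= -1·row1 → [0,0,1,1]
  row3 -= -1·row1 → [0,0,0,2]
  row3 -= 0·row2 → [0,0,0,2]

L=[[1,0,0,0],[-2,1,0,0],[2,-1,1,0],[-2,-1,0,1]] U=[[1,1,0,-2],[0,2,-2,-1],[0,0,1,1],[0,0,0,2]]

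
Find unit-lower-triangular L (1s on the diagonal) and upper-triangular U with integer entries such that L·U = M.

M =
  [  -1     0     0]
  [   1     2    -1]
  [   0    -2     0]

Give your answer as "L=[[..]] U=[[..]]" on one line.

L=[[1,0,0],[-1,1,0],[0,-1,1]] U=[[-1,0,0],[0,2,-1],[0,0,-1]]

  row1 -= -1·row0 → [0,2,-1]
  row2 -= 0·row0 → [0,-2,0]
  row2 -= -1·row1 → [0,0,-1]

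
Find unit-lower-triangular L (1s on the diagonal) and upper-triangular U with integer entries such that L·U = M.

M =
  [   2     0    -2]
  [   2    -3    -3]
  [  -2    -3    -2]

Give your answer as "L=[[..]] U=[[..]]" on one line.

  R1 -= 1·R0 → [0,-3,-1]
  R2 -= -1·R0 → [0,-3,-4]
  R2 -= 1·R1 → [0,0,-3]

L=[[1,0,0],[1,1,0],[-1,1,1]] U=[[2,0,-2],[0,-3,-1],[0,0,-3]]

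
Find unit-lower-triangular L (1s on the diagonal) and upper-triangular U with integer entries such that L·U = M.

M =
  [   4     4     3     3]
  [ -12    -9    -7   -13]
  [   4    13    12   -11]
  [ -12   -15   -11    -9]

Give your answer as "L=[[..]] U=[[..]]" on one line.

  row1 -= -3·row0 → [0,3,2,-4]
  row2 -= 1·row0 → [0,9,9,-14]
  row3 -= -3·row0 → [0,-3,-2,0]
  row2 -= 3·row1 → [0,0,3,-2]
  row3 -= -1·row1 → [0,0,0,-4]
  row3 -= 0·row2 → [0,0,0,-4]

L=[[1,0,0,0],[-3,1,0,0],[1,3,1,0],[-3,-1,0,1]] U=[[4,4,3,3],[0,3,2,-4],[0,0,3,-2],[0,0,0,-4]]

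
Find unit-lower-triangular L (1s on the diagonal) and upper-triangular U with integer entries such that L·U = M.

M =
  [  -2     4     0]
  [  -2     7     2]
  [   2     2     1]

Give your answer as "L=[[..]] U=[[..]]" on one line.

  r1 -= 1·r0 → [0,3,2]
  r2 -= -1·r0 → [0,6,1]
  r2 -= 2·r1 → [0,0,-3]

L=[[1,0,0],[1,1,0],[-1,2,1]] U=[[-2,4,0],[0,3,2],[0,0,-3]]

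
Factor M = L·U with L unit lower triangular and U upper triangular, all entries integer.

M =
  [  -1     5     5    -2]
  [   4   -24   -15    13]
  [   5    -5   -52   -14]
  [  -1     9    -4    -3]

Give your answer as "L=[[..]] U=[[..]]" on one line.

L=[[1,0,0,0],[-4,1,0,0],[-5,-5,1,0],[1,-1,2,1]] U=[[-1,5,5,-2],[0,-4,5,5],[0,0,-2,1],[0,0,0,2]]

  r1 -= -4·r0 → [0,-4,5,5]
  r2 -= -5·r0 → [0,20,-27,-24]
  r3 -= 1·r0 → [0,4,-9,-1]
  r2 -= -5·r1 → [0,0,-2,1]
  r3 -= -1·r1 → [0,0,-4,4]
  r3 -= 2·r2 → [0,0,0,2]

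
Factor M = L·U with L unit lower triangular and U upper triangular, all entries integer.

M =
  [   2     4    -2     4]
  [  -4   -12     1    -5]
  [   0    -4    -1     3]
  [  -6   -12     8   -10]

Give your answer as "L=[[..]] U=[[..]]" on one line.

  R1 -= -2·R0 → [0,-4,-3,3]
  R2 -= 0·R0 → [0,-4,-1,3]
  R3 -= -3·R0 → [0,0,2,2]
  R2 -= 1·R1 → [0,0,2,0]
  R3 -= 0·R1 → [0,0,2,2]
  R3 -= 1·R2 → [0,0,0,2]

L=[[1,0,0,0],[-2,1,0,0],[0,1,1,0],[-3,0,1,1]] U=[[2,4,-2,4],[0,-4,-3,3],[0,0,2,0],[0,0,0,2]]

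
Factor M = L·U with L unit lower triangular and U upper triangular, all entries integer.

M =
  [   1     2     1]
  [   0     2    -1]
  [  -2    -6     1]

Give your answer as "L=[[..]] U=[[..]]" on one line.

  row1 -= 0·row0 → [0,2,-1]
  row2 -= -2·row0 → [0,-2,3]
  row2 -= -1·row1 → [0,0,2]

L=[[1,0,0],[0,1,0],[-2,-1,1]] U=[[1,2,1],[0,2,-1],[0,0,2]]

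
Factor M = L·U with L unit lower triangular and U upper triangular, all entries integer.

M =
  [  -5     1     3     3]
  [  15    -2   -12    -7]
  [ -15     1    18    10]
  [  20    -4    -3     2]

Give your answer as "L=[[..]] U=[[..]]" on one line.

  row1 -= -3·row0 → [0,1,-3,2]
  row2 -= 3·row0 → [0,-2,9,1]
  row3 -= -4·row0 → [0,0,9,14]
  row2 -= -2·row1 → [0,0,3,5]
  row3 -= 0·row1 → [0,0,9,14]
  row3 -= 3·row2 → [0,0,0,-1]

L=[[1,0,0,0],[-3,1,0,0],[3,-2,1,0],[-4,0,3,1]] U=[[-5,1,3,3],[0,1,-3,2],[0,0,3,5],[0,0,0,-1]]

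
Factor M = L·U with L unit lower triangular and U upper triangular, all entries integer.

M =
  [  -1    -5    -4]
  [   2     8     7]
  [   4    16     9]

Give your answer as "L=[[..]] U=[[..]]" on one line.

L=[[1,0,0],[-2,1,0],[-4,2,1]] U=[[-1,-5,-4],[0,-2,-1],[0,0,-5]]

  R1 -= -2·R0 → [0,-2,-1]
  R2 -= -4·R0 → [0,-4,-7]
  R2 -= 2·R1 → [0,0,-5]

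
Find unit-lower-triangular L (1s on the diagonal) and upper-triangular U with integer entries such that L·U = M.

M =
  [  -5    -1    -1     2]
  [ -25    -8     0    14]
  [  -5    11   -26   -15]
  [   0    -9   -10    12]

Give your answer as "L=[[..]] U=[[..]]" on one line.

L=[[1,0,0,0],[5,1,0,0],[1,-4,1,0],[0,3,5,1]] U=[[-5,-1,-1,2],[0,-3,5,4],[0,0,-5,-1],[0,0,0,5]]

  R1 -= 5·R0 → [0,-3,5,4]
  R2 -= 1·R0 → [0,12,-25,-17]
  R3 -= 0·R0 → [0,-9,-10,12]
  R2 -= -4·R1 → [0,0,-5,-1]
  R3 -= 3·R1 → [0,0,-25,0]
  R3 -= 5·R2 → [0,0,0,5]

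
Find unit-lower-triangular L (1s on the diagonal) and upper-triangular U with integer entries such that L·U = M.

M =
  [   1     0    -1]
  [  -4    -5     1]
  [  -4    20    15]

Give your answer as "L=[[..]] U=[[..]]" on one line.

  r1 -= -4·r0 → [0,-5,-3]
  r2 -= -4·r0 → [0,20,11]
  r2 -= -4·r1 → [0,0,-1]

L=[[1,0,0],[-4,1,0],[-4,-4,1]] U=[[1,0,-1],[0,-5,-3],[0,0,-1]]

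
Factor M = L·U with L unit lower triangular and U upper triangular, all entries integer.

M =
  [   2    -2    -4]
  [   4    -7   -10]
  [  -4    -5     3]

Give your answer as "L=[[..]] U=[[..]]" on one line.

L=[[1,0,0],[2,1,0],[-2,3,1]] U=[[2,-2,-4],[0,-3,-2],[0,0,1]]

  r1 -= 2·r0 → [0,-3,-2]
  r2 -= -2·r0 → [0,-9,-5]
  r2 -= 3·r1 → [0,0,1]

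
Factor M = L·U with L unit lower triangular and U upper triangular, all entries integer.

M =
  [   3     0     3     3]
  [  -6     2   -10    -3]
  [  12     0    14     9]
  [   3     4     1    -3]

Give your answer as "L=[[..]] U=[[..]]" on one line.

  row1 -= -2·row0 → [0,2,-4,3]
  row2 -= 4·row0 → [0,0,2,-3]
  row3 -= 1·row0 → [0,4,-2,-6]
  row2 -= 0·row1 → [0,0,2,-3]
  row3 -= 2·row1 → [0,0,6,-12]
  row3 -= 3·row2 → [0,0,0,-3]

L=[[1,0,0,0],[-2,1,0,0],[4,0,1,0],[1,2,3,1]] U=[[3,0,3,3],[0,2,-4,3],[0,0,2,-3],[0,0,0,-3]]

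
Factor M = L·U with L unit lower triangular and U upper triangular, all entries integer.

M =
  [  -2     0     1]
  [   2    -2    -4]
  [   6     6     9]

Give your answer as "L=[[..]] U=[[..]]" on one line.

  r1 -= -1·r0 → [0,-2,-3]
  r2 -= -3·r0 → [0,6,12]
  r2 -= -3·r1 → [0,0,3]

L=[[1,0,0],[-1,1,0],[-3,-3,1]] U=[[-2,0,1],[0,-2,-3],[0,0,3]]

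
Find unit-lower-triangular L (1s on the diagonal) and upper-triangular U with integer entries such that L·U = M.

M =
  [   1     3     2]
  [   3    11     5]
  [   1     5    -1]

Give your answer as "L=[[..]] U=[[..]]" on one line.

L=[[1,0,0],[3,1,0],[1,1,1]] U=[[1,3,2],[0,2,-1],[0,0,-2]]

  R1 -= 3·R0 → [0,2,-1]
  R2 -= 1·R0 → [0,2,-3]
  R2 -= 1·R1 → [0,0,-2]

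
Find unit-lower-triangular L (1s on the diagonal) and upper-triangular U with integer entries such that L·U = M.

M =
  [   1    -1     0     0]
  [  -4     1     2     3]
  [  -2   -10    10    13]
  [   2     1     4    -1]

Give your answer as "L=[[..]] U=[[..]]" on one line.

L=[[1,0,0,0],[-4,1,0,0],[-2,4,1,0],[2,-1,3,1]] U=[[1,-1,0,0],[0,-3,2,3],[0,0,2,1],[0,0,0,-1]]

  R1 -= -4·R0 → [0,-3,2,3]
  R2 -= -2·R0 → [0,-12,10,13]
  R3 -= 2·R0 → [0,3,4,-1]
  R2 -= 4·R1 → [0,0,2,1]
  R3 -= -1·R1 → [0,0,6,2]
  R3 -= 3·R2 → [0,0,0,-1]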